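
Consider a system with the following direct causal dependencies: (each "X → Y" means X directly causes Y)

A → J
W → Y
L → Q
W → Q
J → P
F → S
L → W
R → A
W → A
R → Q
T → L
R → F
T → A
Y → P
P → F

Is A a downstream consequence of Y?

Y leads to P, F, S; A is not among them.

No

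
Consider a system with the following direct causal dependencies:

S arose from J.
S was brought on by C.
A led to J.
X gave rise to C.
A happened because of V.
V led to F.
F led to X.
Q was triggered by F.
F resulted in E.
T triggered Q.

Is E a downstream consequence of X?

No

X leads to C, S; E is not among them.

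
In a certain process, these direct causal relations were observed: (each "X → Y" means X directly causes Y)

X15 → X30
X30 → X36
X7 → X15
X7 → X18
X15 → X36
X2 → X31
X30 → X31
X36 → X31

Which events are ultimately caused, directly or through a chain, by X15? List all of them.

Direct effects: X30, X36.
2 steps out: X31.
Not reachable from it: X7, X2, X18.

X30, X31, X36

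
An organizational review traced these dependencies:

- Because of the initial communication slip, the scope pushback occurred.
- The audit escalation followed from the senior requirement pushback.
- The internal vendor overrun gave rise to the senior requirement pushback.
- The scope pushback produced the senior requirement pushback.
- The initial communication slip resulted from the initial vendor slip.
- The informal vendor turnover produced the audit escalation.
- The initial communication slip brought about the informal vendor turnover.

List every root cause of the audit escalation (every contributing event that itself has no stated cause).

Tracing upstream from the audit escalation: the audit escalation ← the informal vendor turnover ← the initial communication slip ← the initial vendor slip.
A separate upstream branch: the audit escalation ← the senior requirement pushback ← the internal vendor overrun.
Each of those chain origins has no stated cause.

the initial vendor slip, the internal vendor overrun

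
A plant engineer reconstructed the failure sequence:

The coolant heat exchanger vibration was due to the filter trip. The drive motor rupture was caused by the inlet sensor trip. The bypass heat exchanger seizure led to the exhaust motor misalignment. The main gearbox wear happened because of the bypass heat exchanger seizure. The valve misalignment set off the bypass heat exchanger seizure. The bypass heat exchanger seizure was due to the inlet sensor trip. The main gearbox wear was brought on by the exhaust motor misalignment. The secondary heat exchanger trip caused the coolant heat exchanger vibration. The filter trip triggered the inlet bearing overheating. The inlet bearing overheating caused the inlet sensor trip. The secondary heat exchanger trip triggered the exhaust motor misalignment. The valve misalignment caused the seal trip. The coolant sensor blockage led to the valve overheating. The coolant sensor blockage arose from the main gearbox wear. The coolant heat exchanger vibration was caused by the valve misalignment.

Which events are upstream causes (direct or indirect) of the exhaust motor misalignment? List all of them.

Immediate causes of the exhaust motor misalignment: the secondary heat exchanger trip, the bypass heat exchanger seizure.
Further upstream: the filter trip, the inlet bearing overheating, the valve misalignment, the inlet sensor trip.

the bypass heat exchanger seizure, the filter trip, the inlet bearing overheating, the inlet sensor trip, the secondary heat exchanger trip, the valve misalignment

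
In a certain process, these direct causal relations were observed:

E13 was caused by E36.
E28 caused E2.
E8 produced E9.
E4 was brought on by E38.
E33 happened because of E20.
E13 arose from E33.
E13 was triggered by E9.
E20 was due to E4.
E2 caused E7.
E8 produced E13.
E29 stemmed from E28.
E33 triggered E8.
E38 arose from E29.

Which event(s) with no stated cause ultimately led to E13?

Tracing upstream from E13: E13 ← E33 ← E20 ← E4 ← E38 ← E29 ← E28.
A separate upstream branch: E13 ← E36.
Each of those chain origins has no stated cause.

E28, E36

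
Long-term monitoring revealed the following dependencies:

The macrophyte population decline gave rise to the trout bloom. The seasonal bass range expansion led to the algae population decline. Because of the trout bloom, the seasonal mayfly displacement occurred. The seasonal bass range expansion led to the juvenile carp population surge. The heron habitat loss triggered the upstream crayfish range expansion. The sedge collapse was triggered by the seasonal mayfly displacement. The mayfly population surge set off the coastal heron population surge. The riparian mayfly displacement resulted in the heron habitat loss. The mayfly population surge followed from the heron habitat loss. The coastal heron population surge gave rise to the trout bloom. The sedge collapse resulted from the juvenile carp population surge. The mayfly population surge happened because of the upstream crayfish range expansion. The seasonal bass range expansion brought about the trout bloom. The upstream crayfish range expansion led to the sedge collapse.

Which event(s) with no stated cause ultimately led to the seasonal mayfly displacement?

Tracing upstream from the seasonal mayfly displacement: the seasonal mayfly displacement ← the trout bloom ← the coastal heron population surge ← the mayfly population surge ← the heron habitat loss ← the riparian mayfly displacement.
A separate upstream branch: the seasonal mayfly displacement ← the trout bloom ← the seasonal bass range expansion.
A separate upstream branch: the seasonal mayfly displacement ← the trout bloom ← the macrophyte population decline.
Each of those chain origins has no stated cause.

the macrophyte population decline, the riparian mayfly displacement, the seasonal bass range expansion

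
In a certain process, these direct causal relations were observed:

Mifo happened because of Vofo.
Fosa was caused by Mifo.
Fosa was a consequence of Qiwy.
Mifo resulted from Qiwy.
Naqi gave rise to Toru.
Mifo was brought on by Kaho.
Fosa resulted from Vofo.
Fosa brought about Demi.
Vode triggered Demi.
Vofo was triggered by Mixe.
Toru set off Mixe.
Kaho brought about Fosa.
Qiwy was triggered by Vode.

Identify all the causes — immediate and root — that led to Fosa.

Kaho, Mifo, Mixe, Naqi, Qiwy, Toru, Vode, Vofo

Immediate causes of Fosa: Kaho, Qiwy, Vofo, Mifo.
Further upstream: Naqi, Vode, Toru, Mixe.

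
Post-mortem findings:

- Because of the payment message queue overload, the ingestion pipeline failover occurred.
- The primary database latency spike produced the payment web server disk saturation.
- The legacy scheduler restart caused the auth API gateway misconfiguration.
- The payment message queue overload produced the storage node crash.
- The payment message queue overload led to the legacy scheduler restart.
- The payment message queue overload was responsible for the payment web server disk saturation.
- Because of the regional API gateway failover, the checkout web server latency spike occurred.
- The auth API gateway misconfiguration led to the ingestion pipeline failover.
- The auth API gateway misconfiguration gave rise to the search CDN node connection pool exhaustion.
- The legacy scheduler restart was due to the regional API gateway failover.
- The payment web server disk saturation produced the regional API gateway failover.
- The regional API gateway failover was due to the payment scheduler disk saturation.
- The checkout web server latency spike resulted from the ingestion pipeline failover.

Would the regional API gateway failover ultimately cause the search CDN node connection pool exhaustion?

Yes

There is a causal chain: the regional API gateway failover → the legacy scheduler restart → the auth API gateway misconfiguration → the search CDN node connection pool exhaustion.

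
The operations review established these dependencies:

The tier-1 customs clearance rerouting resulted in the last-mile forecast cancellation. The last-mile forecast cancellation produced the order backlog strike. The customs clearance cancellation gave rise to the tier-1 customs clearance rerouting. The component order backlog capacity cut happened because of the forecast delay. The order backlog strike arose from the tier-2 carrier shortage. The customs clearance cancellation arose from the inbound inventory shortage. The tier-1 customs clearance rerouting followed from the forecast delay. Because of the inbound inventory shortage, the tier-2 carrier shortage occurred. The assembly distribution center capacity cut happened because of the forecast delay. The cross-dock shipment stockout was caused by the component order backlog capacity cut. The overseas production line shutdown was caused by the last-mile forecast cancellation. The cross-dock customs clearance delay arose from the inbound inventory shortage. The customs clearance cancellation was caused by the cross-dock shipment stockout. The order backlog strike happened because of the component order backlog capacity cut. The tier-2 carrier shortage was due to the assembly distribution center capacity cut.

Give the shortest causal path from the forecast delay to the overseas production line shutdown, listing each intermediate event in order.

the forecast delay → the tier-1 customs clearance rerouting → the last-mile forecast cancellation → the overseas production line shutdown

the forecast delay → the tier-1 customs clearance rerouting
the tier-1 customs clearance rerouting → the last-mile forecast cancellation
the last-mile forecast cancellation → the overseas production line shutdown
Length: 3 steps.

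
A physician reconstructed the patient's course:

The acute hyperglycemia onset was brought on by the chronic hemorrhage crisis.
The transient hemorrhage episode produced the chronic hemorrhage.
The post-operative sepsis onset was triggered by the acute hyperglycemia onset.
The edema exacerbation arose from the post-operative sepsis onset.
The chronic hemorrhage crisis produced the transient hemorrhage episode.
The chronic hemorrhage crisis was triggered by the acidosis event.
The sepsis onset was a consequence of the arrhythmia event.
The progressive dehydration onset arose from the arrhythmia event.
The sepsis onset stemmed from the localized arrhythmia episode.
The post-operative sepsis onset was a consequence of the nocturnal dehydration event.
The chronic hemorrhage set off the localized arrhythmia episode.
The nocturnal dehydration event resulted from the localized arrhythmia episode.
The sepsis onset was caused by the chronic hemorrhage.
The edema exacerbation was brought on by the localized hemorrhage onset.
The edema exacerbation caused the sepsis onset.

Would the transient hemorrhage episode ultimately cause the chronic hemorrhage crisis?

The transient hemorrhage episode leads to the chronic hemorrhage, the localized arrhythmia episode, the nocturnal dehydration event, the post-operative sepsis onset, the edema exacerbation, the sepsis onset; the chronic hemorrhage crisis is not among them.

No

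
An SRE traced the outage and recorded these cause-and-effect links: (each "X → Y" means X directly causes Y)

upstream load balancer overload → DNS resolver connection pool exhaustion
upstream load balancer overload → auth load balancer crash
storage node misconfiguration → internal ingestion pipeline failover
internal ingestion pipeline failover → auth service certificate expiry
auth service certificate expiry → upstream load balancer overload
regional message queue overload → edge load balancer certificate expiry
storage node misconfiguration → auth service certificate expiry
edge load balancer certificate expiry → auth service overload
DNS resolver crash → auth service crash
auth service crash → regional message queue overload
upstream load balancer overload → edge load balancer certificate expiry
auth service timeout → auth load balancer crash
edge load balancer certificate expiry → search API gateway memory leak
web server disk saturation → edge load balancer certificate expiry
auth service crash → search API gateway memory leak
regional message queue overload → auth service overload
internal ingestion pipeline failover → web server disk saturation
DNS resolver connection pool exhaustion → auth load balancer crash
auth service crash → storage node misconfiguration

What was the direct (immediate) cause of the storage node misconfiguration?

the auth service crash

Upstream contributors include the DNS resolver crash, but only the auth service crash feeds directly into the storage node misconfiguration.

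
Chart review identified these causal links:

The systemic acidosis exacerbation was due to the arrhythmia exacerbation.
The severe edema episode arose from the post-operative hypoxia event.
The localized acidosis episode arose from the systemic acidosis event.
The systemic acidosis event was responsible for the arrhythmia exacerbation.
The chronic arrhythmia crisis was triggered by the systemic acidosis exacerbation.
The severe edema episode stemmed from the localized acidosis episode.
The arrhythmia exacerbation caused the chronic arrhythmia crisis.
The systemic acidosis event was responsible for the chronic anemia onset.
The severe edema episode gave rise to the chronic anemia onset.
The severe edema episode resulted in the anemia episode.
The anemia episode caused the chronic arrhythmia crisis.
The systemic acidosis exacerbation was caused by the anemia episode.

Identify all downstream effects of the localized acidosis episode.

the anemia episode, the chronic anemia onset, the chronic arrhythmia crisis, the severe edema episode, the systemic acidosis exacerbation

Direct effects: the severe edema episode.
2 steps out: the chronic anemia onset, the anemia episode.
3 steps out: the systemic acidosis exacerbation, the chronic arrhythmia crisis.
Not reachable from it: the systemic acidosis event, the post-operative hypoxia event, the arrhythmia exacerbation.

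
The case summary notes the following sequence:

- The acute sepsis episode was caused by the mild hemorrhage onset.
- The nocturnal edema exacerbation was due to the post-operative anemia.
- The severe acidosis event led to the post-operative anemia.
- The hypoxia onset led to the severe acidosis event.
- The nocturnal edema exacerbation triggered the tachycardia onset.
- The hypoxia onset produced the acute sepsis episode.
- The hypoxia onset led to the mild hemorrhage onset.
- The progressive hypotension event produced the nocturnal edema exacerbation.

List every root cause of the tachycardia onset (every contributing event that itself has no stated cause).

the hypoxia onset, the progressive hypotension event

Tracing upstream from the tachycardia onset: the tachycardia onset ← the nocturnal edema exacerbation ← the progressive hypotension event.
A separate upstream branch: the tachycardia onset ← the nocturnal edema exacerbation ← the post-operative anemia ← the severe acidosis event ← the hypoxia onset.
Each of those chain origins has no stated cause.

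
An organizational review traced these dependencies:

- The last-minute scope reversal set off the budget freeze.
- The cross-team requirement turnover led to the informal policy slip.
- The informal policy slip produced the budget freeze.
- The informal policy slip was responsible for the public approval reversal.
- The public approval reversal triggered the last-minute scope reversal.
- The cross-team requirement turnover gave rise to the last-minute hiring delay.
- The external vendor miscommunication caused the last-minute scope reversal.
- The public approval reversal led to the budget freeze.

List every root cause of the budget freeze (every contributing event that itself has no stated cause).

Tracing upstream from the budget freeze: the budget freeze ← the informal policy slip ← the cross-team requirement turnover.
A separate upstream branch: the budget freeze ← the last-minute scope reversal ← the external vendor miscommunication.
Each of those chain origins has no stated cause.

the cross-team requirement turnover, the external vendor miscommunication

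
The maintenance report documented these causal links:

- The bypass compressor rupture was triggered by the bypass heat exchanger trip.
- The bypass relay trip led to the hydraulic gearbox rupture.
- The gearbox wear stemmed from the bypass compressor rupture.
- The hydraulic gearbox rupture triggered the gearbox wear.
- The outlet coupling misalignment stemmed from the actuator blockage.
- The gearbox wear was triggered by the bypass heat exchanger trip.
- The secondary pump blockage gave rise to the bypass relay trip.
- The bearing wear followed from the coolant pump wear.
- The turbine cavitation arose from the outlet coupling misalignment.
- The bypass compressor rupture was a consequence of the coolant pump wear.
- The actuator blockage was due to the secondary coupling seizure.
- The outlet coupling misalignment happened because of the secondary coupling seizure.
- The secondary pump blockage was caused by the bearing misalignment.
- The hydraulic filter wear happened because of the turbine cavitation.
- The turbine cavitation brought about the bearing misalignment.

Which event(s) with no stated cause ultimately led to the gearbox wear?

the bypass heat exchanger trip, the coolant pump wear, the secondary coupling seizure

Tracing upstream from the gearbox wear: the gearbox wear ← the hydraulic gearbox rupture ← the bypass relay trip ← the secondary pump blockage ← the bearing misalignment ← the turbine cavitation ← the outlet coupling misalignment ← the secondary coupling seizure.
A separate upstream branch: the gearbox wear ← the bypass compressor rupture ← the coolant pump wear.
A separate upstream branch: the gearbox wear ← the bypass heat exchanger trip.
Each of those chain origins has no stated cause.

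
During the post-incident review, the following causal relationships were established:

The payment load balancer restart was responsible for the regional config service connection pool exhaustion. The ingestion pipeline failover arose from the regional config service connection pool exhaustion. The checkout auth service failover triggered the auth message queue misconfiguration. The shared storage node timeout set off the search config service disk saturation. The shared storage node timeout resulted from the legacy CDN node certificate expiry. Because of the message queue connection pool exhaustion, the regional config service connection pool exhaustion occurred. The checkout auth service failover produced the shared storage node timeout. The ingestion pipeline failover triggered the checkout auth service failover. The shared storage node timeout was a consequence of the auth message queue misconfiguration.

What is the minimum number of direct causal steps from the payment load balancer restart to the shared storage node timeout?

4

Shortest chain: the payment load balancer restart → the regional config service connection pool exhaustion → the ingestion pipeline failover → the checkout auth service failover → the shared storage node timeout.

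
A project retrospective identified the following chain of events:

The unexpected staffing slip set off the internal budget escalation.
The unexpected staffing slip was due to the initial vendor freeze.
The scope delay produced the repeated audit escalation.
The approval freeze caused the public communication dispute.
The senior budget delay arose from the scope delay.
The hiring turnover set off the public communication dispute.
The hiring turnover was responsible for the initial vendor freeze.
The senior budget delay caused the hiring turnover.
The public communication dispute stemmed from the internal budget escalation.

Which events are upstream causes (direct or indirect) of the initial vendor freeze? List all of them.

the hiring turnover, the scope delay, the senior budget delay

Immediate cause of the initial vendor freeze: the hiring turnover.
Further upstream: the scope delay, the senior budget delay.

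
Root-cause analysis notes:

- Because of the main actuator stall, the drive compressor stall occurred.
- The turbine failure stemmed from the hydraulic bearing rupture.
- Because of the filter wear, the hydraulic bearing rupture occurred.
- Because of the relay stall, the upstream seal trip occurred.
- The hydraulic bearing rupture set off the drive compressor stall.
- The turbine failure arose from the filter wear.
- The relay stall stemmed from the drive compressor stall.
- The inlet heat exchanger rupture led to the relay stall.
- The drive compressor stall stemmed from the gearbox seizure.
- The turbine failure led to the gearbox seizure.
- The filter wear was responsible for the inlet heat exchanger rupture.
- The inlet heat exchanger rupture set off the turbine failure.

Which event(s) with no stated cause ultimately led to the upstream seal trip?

Tracing upstream from the upstream seal trip: the upstream seal trip ← the relay stall ← the inlet heat exchanger rupture ← the filter wear.
A separate upstream branch: the upstream seal trip ← the relay stall ← the drive compressor stall ← the main actuator stall.
Each of those chain origins has no stated cause.

the filter wear, the main actuator stall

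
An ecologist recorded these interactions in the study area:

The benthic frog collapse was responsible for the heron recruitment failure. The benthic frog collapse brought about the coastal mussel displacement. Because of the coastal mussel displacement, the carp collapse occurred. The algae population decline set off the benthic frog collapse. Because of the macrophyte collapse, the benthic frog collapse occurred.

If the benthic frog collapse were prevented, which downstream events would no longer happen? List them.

the carp collapse, the coastal mussel displacement, the heron recruitment failure

Downstream of the benthic frog collapse: the heron recruitment failure, the coastal mussel displacement, the carp collapse.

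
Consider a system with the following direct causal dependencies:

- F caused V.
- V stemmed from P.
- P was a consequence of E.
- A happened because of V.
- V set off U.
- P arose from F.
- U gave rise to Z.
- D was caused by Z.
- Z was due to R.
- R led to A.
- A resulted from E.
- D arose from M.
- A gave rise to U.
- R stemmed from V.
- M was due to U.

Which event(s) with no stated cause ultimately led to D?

E, F

Tracing upstream from D: D ← M ← U ← V ← F.
A separate upstream branch: D ← M ← U ← A ← E.
Each of those chain origins has no stated cause.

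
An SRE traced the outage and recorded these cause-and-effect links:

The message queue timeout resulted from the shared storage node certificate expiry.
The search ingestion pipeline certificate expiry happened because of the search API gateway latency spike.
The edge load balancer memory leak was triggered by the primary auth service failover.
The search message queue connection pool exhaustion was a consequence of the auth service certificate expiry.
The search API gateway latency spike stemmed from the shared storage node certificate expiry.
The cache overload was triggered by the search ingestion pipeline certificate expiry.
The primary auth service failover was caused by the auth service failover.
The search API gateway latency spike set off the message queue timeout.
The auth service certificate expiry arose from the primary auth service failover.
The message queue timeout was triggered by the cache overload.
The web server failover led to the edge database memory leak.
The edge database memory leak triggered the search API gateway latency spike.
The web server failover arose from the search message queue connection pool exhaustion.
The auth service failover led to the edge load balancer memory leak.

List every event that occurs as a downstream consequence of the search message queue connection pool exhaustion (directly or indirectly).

Direct effects: the web server failover.
2 steps out: the edge database memory leak.
3 steps out: the search API gateway latency spike.
4 steps out: the search ingestion pipeline certificate expiry, the message queue timeout.
5 steps out: the cache overload.
Not reachable from it: the auth service failover, the primary auth service failover, the auth service certificate expiry, the edge load balancer memory leak, the shared storage node certificate expiry.

the cache overload, the edge database memory leak, the message queue timeout, the search API gateway latency spike, the search ingestion pipeline certificate expiry, the web server failover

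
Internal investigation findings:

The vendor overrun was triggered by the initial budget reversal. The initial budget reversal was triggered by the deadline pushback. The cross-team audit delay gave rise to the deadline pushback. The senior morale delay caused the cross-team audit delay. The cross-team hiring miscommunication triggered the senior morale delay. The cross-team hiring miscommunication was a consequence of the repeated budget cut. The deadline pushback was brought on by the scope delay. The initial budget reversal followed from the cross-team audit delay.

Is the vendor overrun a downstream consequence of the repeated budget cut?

Yes

There is a causal chain: the repeated budget cut → the cross-team hiring miscommunication → the senior morale delay → the cross-team audit delay → the initial budget reversal → the vendor overrun.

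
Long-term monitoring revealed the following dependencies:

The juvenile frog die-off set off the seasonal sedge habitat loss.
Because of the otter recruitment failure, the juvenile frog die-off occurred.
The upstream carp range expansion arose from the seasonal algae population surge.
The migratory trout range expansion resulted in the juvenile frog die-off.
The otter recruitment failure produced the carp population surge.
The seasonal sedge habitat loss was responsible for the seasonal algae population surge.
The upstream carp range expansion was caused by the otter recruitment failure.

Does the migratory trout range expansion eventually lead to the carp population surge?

No

The migratory trout range expansion leads to the juvenile frog die-off, the seasonal sedge habitat loss, the seasonal algae population surge, the upstream carp range expansion; the carp population surge is not among them.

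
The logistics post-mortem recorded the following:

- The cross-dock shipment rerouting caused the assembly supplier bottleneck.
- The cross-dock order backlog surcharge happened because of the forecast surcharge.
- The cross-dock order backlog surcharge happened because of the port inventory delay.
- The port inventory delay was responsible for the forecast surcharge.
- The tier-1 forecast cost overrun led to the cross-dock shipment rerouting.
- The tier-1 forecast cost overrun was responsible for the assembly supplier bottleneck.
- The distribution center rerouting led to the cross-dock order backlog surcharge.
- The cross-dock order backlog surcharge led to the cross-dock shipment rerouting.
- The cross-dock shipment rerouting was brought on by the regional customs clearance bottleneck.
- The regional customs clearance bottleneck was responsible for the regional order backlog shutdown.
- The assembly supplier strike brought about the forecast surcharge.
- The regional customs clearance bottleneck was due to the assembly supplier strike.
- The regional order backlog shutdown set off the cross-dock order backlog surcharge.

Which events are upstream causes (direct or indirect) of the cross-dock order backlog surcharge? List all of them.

Immediate causes of the cross-dock order backlog surcharge: the port inventory delay, the regional order backlog shutdown, the distribution center rerouting, the forecast surcharge.
Further upstream: the assembly supplier strike, the regional customs clearance bottleneck.

the assembly supplier strike, the distribution center rerouting, the forecast surcharge, the port inventory delay, the regional customs clearance bottleneck, the regional order backlog shutdown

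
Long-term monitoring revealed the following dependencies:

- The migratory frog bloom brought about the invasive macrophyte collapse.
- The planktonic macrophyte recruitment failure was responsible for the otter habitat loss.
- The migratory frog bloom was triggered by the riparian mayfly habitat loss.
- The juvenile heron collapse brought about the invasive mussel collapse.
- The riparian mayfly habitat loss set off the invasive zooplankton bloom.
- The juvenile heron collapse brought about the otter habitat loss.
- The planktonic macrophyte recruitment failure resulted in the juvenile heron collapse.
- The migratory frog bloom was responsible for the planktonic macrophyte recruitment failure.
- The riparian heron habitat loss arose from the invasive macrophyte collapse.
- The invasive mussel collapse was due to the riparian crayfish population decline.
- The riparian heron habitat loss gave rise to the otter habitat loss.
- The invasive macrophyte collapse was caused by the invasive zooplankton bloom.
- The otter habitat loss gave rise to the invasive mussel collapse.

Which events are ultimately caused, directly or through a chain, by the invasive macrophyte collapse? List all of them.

the invasive mussel collapse, the otter habitat loss, the riparian heron habitat loss

Direct effects: the riparian heron habitat loss.
2 steps out: the otter habitat loss.
3 steps out: the invasive mussel collapse.
Not reachable from it: the riparian mayfly habitat loss, the migratory frog bloom, the planktonic macrophyte recruitment failure, the invasive zooplankton bloom, the juvenile heron collapse, the riparian crayfish population decline.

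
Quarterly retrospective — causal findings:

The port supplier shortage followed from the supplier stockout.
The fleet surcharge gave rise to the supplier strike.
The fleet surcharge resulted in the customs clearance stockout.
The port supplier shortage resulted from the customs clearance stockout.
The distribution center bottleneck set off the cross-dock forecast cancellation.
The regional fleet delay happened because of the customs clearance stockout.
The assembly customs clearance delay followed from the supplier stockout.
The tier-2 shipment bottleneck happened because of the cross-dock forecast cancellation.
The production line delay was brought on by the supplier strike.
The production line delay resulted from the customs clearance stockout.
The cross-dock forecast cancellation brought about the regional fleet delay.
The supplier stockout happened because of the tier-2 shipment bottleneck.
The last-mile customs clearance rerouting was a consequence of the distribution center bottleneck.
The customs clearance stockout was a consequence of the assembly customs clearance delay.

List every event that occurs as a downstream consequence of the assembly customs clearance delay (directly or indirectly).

Direct effects: the customs clearance stockout.
2 steps out: the production line delay, the regional fleet delay, the port supplier shortage.
Not reachable from it: the fleet surcharge, the distribution center bottleneck, the last-mile customs clearance rerouting, the cross-dock forecast cancellation, the tier-2 shipment bottleneck, the supplier stockout, the supplier strike.

the customs clearance stockout, the port supplier shortage, the production line delay, the regional fleet delay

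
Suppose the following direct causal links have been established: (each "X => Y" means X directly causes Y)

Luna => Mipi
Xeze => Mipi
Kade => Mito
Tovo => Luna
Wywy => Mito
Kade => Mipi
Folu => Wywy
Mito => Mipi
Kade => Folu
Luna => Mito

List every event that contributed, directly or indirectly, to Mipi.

Immediate causes of Mipi: Kade, Xeze, Luna, Mito.
Further upstream: Tovo, Folu, Wywy.

Folu, Kade, Luna, Mito, Tovo, Wywy, Xeze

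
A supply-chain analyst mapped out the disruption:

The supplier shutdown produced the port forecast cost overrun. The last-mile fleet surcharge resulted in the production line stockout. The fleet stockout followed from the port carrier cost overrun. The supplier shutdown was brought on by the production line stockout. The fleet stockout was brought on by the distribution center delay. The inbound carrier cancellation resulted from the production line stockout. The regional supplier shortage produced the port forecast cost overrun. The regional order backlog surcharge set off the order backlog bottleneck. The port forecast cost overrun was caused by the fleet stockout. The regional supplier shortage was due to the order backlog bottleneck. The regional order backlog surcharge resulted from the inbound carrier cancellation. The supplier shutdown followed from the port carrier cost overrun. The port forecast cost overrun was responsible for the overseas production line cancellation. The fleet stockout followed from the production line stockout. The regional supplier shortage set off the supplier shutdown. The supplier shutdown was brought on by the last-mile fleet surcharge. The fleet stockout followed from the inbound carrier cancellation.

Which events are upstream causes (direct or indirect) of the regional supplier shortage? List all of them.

the inbound carrier cancellation, the last-mile fleet surcharge, the order backlog bottleneck, the production line stockout, the regional order backlog surcharge

Immediate cause of the regional supplier shortage: the order backlog bottleneck.
Further upstream: the last-mile fleet surcharge, the production line stockout, the inbound carrier cancellation, the regional order backlog surcharge.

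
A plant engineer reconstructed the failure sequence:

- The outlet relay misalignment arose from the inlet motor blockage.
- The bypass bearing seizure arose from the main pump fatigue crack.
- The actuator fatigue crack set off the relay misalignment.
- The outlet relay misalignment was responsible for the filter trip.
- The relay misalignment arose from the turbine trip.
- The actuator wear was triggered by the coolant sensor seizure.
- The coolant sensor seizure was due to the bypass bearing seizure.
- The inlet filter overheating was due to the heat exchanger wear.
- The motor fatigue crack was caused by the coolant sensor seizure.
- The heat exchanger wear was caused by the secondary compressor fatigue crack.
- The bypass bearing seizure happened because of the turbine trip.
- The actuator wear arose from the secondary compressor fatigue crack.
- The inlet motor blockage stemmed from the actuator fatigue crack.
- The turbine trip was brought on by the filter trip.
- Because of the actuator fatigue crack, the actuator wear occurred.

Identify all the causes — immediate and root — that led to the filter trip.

Immediate cause of the filter trip: the outlet relay misalignment.
Further upstream: the actuator fatigue crack, the inlet motor blockage.

the actuator fatigue crack, the inlet motor blockage, the outlet relay misalignment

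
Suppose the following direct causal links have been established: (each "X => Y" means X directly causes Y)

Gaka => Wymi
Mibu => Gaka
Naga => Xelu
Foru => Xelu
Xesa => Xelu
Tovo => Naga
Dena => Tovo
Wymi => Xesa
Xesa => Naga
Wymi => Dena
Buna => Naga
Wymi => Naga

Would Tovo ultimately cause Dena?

Tovo leads to Naga, Xelu; Dena is not among them.

No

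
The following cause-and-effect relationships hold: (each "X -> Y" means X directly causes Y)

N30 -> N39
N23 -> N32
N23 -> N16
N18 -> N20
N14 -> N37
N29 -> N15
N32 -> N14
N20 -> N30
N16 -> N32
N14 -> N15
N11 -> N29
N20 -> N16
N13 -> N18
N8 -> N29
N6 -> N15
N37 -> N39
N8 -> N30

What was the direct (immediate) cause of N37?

Upstream contributors include N13, N18, N20, N23, N16, N32, but only N14 feeds directly into N37.

N14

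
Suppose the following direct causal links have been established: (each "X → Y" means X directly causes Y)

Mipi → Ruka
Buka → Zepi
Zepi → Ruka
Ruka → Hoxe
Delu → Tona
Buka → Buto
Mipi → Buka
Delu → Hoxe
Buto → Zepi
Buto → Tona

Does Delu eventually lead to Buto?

Delu leads to Tona, Hoxe; Buto is not among them.

No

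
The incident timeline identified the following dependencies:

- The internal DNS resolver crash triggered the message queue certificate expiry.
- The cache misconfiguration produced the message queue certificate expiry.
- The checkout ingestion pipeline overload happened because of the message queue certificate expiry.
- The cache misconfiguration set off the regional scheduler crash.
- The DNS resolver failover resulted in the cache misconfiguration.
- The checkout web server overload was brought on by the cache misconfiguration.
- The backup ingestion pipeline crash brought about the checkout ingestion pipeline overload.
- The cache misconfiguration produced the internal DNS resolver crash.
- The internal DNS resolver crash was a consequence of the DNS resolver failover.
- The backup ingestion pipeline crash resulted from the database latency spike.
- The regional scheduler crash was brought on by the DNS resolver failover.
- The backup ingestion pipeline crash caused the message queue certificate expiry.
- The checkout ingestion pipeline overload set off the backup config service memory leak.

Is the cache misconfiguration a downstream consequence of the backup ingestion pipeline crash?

No

The backup ingestion pipeline crash leads to the message queue certificate expiry, the checkout ingestion pipeline overload, the backup config service memory leak; the cache misconfiguration is not among them.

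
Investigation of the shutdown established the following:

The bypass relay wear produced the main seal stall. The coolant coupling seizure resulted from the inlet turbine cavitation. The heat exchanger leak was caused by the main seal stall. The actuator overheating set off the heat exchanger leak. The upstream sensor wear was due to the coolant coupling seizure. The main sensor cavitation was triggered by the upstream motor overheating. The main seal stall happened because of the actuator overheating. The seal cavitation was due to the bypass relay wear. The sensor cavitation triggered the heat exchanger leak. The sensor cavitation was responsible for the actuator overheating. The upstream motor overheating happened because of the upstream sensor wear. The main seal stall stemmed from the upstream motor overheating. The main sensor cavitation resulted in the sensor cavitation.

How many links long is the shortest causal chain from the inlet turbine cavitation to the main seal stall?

Shortest chain: the inlet turbine cavitation → the coolant coupling seizure → the upstream sensor wear → the upstream motor overheating → the main seal stall.

4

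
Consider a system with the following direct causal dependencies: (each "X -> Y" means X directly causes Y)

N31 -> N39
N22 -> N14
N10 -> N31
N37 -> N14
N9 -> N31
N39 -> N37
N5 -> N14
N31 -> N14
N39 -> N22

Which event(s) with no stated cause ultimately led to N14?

N10, N5, N9

Tracing upstream from N14: N14 ← N31 ← N10.
A separate upstream branch: N14 ← N31 ← N9.
A separate upstream branch: N14 ← N5.
Each of those chain origins has no stated cause.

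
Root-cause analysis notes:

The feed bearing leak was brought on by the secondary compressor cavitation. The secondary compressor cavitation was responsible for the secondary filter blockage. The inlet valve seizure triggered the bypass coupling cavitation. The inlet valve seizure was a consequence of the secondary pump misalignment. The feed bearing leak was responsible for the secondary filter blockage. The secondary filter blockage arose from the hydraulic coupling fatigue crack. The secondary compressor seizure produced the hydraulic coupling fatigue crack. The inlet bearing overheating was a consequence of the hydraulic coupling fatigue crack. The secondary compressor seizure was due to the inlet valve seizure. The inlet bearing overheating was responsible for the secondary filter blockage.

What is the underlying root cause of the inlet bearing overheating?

Tracing upstream from the inlet bearing overheating: the inlet bearing overheating ← the hydraulic coupling fatigue crack ← the secondary compressor seizure ← the inlet valve seizure ← the secondary pump misalignment.
The secondary pump misalignment has no stated cause, so it is the root.

the secondary pump misalignment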